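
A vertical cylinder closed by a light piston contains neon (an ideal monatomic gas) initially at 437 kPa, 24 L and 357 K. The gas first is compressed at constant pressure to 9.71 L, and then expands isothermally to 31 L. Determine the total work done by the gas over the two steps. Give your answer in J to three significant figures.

W_total ≈ -1320 J

Step 1 (isobaric): W = PΔV = (437 kPa)(9.71 − 24 L) = -6245 J.
After step 1: P = 437 kPa, V = 9.71 L, T = 144.4 K.
Step 2 (isothermal): W = P₁V₁ ln(V₂/V₁) = (4243) ln(31/9.71) = 4926 J.
W_total = -6245 + 4926 = -1319 J.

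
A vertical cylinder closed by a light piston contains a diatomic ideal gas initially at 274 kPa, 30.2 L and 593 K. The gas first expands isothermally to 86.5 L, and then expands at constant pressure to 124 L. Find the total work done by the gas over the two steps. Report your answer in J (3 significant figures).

W_total ≈ 12300 J

Step 1 (isothermal): W = P₁V₁ ln(V₂/V₁) = (8275) ln(86.5/30.2) = 8708 J.
After step 1: P = 95.66 kPa, V = 86.5 L, T = 593 K.
Step 2 (isobaric): W = PΔV = (95.66 kPa)(124 − 86.5 L) = 3587 J.
W_total = 8708 + 3587 = 12295 J.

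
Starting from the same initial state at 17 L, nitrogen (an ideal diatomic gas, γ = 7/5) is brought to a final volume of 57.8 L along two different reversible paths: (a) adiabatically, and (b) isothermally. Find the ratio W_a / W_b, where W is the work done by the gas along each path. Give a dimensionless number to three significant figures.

Path (a) adiabatic: W = P₁V₁(1 − (V₁/V₂)^(γ−1))/(γ−1) → W_a/(P₁V₁) = 0.9677.
Path (b) isothermal: W = P₁V₁ ln(V₂/V₁) → W_b/(P₁V₁) = 1.224.
W_a / W_b = 0.9677 / 1.224 = 0.7907.

W_a / W_b ≈ 0.791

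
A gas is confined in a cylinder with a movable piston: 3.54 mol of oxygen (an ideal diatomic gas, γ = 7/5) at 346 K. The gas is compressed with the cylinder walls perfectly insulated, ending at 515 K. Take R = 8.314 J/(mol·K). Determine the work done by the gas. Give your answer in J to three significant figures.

W ≈ -12400 J

Adiabatic ⇒ Q = 0, so W_by = −ΔU = nCᵥ(T₁ − T₂).
Cᵥ = 5R/2 = 20.79 J/(mol·K).
W = (3.54)(20.79)(346 − 515) = -12435 J.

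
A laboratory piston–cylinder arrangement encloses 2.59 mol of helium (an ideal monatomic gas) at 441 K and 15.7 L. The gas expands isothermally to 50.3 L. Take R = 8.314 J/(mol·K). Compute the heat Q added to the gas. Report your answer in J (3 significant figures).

Isothermal ⇒ ΔU = 0, so Q = W = nRT ln(V₂/V₁).
Q = (2.59)(8.314)(441) ln(50.3/15.7) = 9496 × 1.164 = 11057 J.

Q ≈ 11100 J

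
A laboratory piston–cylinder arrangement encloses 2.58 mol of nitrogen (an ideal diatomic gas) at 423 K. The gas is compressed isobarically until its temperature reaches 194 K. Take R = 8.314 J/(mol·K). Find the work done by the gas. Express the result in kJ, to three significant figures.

W ≈ -4.91 kJ

Isobaric: W = P ΔV = nR ΔT.
W = (2.58)(8.314)(194 − 423) = -4912 J.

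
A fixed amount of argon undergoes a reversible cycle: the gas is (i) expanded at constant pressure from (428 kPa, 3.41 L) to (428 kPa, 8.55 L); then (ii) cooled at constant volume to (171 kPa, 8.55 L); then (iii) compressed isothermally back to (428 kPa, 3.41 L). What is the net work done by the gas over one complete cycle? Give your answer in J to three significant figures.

Leg (i): W = PΔV = (428)(8.55 − 3.41) = 2200 J.
Leg (ii): W = 0.
Leg (iii): W = PᵢVᵢ ln(V_f/Vᵢ) = (1462) ln(3.41/8.55) = -1344 J.
W_net = 2200 − 1344 = 856 J.

W_net ≈ 856 J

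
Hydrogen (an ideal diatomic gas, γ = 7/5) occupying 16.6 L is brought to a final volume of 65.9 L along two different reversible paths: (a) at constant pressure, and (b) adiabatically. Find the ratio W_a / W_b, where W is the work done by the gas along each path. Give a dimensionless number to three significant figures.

Path (a) isobaric: W = P₁(V₂ − V₁) → W_a/(P₁V₁) = 2.97.
Path (b) adiabatic: W = P₁V₁(1 − (V₁/V₂)^(γ−1))/(γ−1) → W_b/(P₁V₁) = 1.06.
W_a / W_b = 2.97 / 1.06 = 2.802.

W_a / W_b ≈ 2.80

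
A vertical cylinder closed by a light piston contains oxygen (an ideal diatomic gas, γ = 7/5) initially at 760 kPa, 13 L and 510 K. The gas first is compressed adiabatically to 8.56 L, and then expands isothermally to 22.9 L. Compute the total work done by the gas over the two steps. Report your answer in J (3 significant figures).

Step 1 (adiabatic): W = (P₁V₁ − P₂V₂)/(γ−1) = (9880 − 11677)/0.4 = -4493 J.
After step 1: P = 1364 kPa, V = 8.56 L, T = 602.8 K.
Step 2 (isothermal): W = P₁V₁ ln(V₂/V₁) = (11677) ln(22.9/8.56) = 11491 J.
W_total = -4493 + 11491 = 6998 J.

W_total ≈ 7000 J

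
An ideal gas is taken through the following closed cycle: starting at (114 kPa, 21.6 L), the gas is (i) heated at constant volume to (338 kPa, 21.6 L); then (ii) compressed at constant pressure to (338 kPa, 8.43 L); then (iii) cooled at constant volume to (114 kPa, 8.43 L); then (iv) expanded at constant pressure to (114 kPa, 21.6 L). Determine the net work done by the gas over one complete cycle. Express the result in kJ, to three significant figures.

Constant-volume legs do no work.
W(ii) = (338)(8.43 − 21.6) = -4451 J; W(iv) = (114)(21.6 − 8.43) = 1501 J.
W_net = -4451 + 1501 = -2950 J (the counter-clockwise enclosed area).

W_net ≈ -2.95 kJ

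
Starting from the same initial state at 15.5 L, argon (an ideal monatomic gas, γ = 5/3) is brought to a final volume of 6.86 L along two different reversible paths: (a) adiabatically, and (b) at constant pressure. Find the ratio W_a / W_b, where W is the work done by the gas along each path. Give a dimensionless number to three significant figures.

Path (a) adiabatic: W = P₁V₁(1 − (V₁/V₂)^(γ−1))/(γ−1) → W_a/(P₁V₁) = -1.083.
Path (b) isobaric: W = P₁(V₂ − V₁) → W_b/(P₁V₁) = -0.5574.
W_a / W_b = -1.083 / -0.5574 = 1.943.

W_a / W_b ≈ 1.94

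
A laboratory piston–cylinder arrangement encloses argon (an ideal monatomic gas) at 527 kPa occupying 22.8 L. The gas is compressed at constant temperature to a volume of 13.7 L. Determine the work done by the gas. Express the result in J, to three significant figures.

Isothermal: W = nRT ln(V₂/V₁) = P₁V₁ ln(V₂/V₁).
P₁V₁ = (527 kPa)(22.8 L) = 12016 J.
W = 12016 × ln(13.7/22.8) = 12016 × -0.5094
W_by_gas = -6120 J.

W ≈ -6120 J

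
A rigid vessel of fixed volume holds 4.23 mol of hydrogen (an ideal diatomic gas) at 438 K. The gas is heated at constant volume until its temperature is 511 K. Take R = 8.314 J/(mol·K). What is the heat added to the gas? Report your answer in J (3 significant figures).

Constant volume ⇒ W = 0, so Q = ΔU = nCᵥΔT with Cᵥ = 5R/2 = 20.79 J/(mol·K).
ΔU = (4.23)(20.79)(511 − 438) = 6418 J.

Q ≈ 6420 J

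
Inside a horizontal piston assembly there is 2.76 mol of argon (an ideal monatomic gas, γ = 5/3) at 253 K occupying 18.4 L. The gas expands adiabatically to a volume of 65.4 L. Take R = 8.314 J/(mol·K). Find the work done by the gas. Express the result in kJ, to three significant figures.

Adiabatic: TV^(γ−1) = const with γ = 5/3.
T₂ = T₁ (V₁/V₂)^(γ−1) = 253 × (18.4/65.4)^0.667 = 253 × 0.4294 = 108.6 K.
W_by = nCᵥ(T₁ − T₂) = (2.76)(12.47)(253 − 108.6) = 4969 J.

W ≈ 4.97 kJ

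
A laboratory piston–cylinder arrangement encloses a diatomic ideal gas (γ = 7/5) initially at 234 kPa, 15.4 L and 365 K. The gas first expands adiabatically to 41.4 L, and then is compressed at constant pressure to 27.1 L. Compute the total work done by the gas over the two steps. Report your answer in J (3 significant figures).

W_total ≈ 2110 J

Step 1 (adiabatic): W = (P₁V₁ − P₂V₂)/(γ−1) = (3604 − 2426)/0.4 = 2943 J.
After step 1: P = 58.61 kPa, V = 41.4 L, T = 245.8 K.
Step 2 (isobaric): W = PΔV = (58.61 kPa)(27.1 − 41.4 L) = -838.1 J.
W_total = 2943 − 838.1 = 2105 J.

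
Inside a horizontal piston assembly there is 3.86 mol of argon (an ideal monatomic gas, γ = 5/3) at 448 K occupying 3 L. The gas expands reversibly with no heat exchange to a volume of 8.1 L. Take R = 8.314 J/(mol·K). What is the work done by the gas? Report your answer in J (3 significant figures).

Adiabatic: TV^(γ−1) = const with γ = 5/3.
T₂ = T₁ (V₁/V₂)^(γ−1) = 448 × (3/8.1)^0.667 = 448 × 0.5157 = 231 K.
W_by = nCᵥ(T₁ − T₂) = (3.86)(12.47)(448 − 231) = 10444 J.

W ≈ 10400 J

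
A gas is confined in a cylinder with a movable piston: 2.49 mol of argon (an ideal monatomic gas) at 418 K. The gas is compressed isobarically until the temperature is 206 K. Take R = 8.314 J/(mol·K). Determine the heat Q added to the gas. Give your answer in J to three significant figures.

Isobaric: W = nRΔT = (2.49)(8.314)(-212) = -4389 J.
ΔU = nCᵥΔT with Cᵥ = 3R/2: ΔU = (2.49)(12.47)(-212) = -6583 J.
Q = ΔU + W = -6583 − 4389 = -10972 J.

Q ≈ -11000 J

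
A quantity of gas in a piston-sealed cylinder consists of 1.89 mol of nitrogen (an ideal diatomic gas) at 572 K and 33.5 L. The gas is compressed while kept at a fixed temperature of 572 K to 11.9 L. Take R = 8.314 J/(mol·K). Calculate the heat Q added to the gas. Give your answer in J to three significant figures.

Q ≈ -9300 J

Isothermal ⇒ ΔU = 0, so Q = W = nRT ln(V₂/V₁).
Q = (1.89)(8.314)(572) ln(11.9/33.5) = 8988 × -1.035 = -9303 J.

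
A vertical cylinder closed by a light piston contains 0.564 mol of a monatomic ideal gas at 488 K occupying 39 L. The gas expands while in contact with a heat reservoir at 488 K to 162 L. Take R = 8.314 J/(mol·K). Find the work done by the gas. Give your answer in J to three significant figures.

Isothermal: W = nRT ln(V₂/V₁).
W = (0.564)(8.314)(488) × ln(162/39)
  = 2288 × 1.424
W_by_gas = 3259 J.

W ≈ 3260 J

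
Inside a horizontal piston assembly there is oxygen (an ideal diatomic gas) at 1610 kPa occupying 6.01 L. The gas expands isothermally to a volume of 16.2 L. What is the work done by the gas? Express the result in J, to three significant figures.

W ≈ 9590 J

Isothermal: W = nRT ln(V₂/V₁) = P₁V₁ ln(V₂/V₁).
P₁V₁ = (1610 kPa)(6.01 L) = 9676 J.
W = 9676 × ln(16.2/6.01) = 9676 × 0.9916
W_by_gas = 9595 J.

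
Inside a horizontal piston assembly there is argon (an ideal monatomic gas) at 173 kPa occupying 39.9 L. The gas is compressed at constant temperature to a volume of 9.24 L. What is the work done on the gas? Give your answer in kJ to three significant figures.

W ≈ 10.1 kJ

Isothermal: W = nRT ln(V₂/V₁) = P₁V₁ ln(V₂/V₁).
P₁V₁ = (173 kPa)(39.9 L) = 6903 J.
W = 6903 × ln(9.24/39.9) = 6903 × -1.463
W_by_gas = -10098 J; work on gas = −W_by = 10098 J.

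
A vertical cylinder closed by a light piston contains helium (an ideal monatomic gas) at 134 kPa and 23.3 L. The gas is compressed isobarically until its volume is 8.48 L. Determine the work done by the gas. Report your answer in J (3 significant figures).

Isobaric: W = P ΔV.
W = (134 kPa)(8.48 − 23.3 L) = (134)(-14.82) = -1986 J.

W ≈ -1990 J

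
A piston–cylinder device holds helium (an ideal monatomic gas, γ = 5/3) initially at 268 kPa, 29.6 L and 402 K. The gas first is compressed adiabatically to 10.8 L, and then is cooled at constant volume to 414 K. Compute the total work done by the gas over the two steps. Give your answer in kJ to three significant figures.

Step 1 (adiabatic): W = (P₁V₁ − P₂V₂)/(γ−1) = (7933 − 15536)/0.667 = -11405 J.
Step 2 (isochoric): W = 0 (constant volume).
W_total = -11405 + 0 = -11405 J.

W_total ≈ -11.4 kJ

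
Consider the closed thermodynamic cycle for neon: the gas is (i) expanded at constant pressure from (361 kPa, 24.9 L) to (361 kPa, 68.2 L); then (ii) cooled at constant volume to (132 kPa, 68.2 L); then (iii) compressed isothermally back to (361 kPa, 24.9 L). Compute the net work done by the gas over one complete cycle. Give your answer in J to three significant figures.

W_net ≈ 6560 J

Leg (i): W = PΔV = (361)(68.2 − 24.9) = 15631 J.
Leg (ii): W = 0.
Leg (iii): W = PᵢVᵢ ln(V_f/Vᵢ) = (9002) ln(24.9/68.2) = -9071 J.
W_net = 15631 − 9071 = 6561 J.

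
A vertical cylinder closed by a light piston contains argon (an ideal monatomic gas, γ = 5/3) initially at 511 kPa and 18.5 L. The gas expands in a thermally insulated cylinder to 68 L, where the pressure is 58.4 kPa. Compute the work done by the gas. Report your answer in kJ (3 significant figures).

Adiabatic: W = (P₁V₁ − P₂V₂)/(γ − 1) with γ = 5/3.
P₁V₁ = 9454 J, P₂V₂ = 3971 J.
W = (9454 − 3971) / 0.6667 = 8223 J.

W ≈ 8.22 kJ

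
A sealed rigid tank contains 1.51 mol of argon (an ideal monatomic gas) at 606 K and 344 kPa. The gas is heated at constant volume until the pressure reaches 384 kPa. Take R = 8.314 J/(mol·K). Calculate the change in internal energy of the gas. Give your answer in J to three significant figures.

Constant volume ⇒ W = 0, so Q = ΔU = nCᵥΔT with Cᵥ = 3R/2 = 12.47 J/(mol·K).
At constant V, T₂/T₁ = P₂/P₁ ⇒ ΔT = T₁(P₂/P₁ − 1) = 606·(384/344 − 1) = 70.47 K.
ΔU = (1.51)(12.47)(70.47) = 1327 J.

ΔU ≈ 1330 J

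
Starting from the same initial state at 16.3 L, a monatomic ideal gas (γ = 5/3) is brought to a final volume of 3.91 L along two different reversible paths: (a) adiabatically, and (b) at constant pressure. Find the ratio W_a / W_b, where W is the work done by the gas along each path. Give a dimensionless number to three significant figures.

W_a / W_b ≈ 3.14

Path (a) adiabatic: W = P₁V₁(1 − (V₁/V₂)^(γ−1))/(γ−1) → W_a/(P₁V₁) = -2.385.
Path (b) isobaric: W = P₁(V₂ − V₁) → W_b/(P₁V₁) = -0.7601.
W_a / W_b = -2.385 / -0.7601 = 3.138.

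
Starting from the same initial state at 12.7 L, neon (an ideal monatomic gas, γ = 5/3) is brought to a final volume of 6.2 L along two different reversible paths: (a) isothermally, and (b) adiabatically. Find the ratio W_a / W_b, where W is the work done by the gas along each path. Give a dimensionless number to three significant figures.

W_a / W_b ≈ 0.780

Path (a) isothermal: W = P₁V₁ ln(V₂/V₁) → W_a/(P₁V₁) = -0.7171.
Path (b) adiabatic: W = P₁V₁(1 − (V₁/V₂)^(γ−1))/(γ−1) → W_b/(P₁V₁) = -0.9194.
W_a / W_b = -0.7171 / -0.9194 = 0.78.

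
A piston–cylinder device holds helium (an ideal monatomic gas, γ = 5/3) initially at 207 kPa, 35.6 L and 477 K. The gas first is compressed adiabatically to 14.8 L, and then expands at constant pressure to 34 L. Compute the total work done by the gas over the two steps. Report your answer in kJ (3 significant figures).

Step 1 (adiabatic): W = (P₁V₁ − P₂V₂)/(γ−1) = (7369 − 13230)/0.667 = -8791 J.
After step 1: P = 893.9 kPa, V = 14.8 L, T = 856.3 K.
Step 2 (isobaric): W = PΔV = (893.9 kPa)(34 − 14.8 L) = 17163 J.
W_total = -8791 + 17163 = 8372 J.

W_total ≈ 8.37 kJ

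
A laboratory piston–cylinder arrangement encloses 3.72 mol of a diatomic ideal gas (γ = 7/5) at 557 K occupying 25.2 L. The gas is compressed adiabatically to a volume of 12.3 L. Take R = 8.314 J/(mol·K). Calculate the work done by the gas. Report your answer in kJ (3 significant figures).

Adiabatic: TV^(γ−1) = const with γ = 7/5.
T₂ = T₁ (V₁/V₂)^(γ−1) = 557 × (25.2/12.3)^0.4 = 557 × 1.332 = 742.1 K.
W_by = nCᵥ(T₁ − T₂) = (3.72)(20.79)(557 − 742.1) = -14311 J.

W ≈ -14.3 kJ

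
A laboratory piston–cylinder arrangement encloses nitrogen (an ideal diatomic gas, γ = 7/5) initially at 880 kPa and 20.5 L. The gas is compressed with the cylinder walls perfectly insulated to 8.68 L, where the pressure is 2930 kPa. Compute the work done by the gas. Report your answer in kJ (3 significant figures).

W ≈ -18.5 kJ

Adiabatic: W = (P₁V₁ − P₂V₂)/(γ − 1) with γ = 7/5.
P₁V₁ = 18040 J, P₂V₂ = 25432 J.
W = (18040 − 25432) / 0.4 = -18481 J.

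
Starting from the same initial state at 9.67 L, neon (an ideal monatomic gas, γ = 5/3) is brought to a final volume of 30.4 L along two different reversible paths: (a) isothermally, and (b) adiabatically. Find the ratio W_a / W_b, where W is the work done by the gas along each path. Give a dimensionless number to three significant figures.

W_a / W_b ≈ 1.43

Path (a) isothermal: W = P₁V₁ ln(V₂/V₁) → W_a/(P₁V₁) = 1.145.
Path (b) adiabatic: W = P₁V₁(1 − (V₁/V₂)^(γ−1))/(γ−1) → W_b/(P₁V₁) = 0.801.
W_a / W_b = 1.145 / 0.801 = 1.43.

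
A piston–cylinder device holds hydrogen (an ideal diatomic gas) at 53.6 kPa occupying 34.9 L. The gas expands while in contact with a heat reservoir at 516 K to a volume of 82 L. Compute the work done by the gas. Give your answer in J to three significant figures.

W ≈ 1600 J

Isothermal: W = nRT ln(V₂/V₁) = P₁V₁ ln(V₂/V₁).
P₁V₁ = (53.6 kPa)(34.9 L) = 1871 J.
W = 1871 × ln(82/34.9) = 1871 × 0.8542
W_by_gas = 1598 J.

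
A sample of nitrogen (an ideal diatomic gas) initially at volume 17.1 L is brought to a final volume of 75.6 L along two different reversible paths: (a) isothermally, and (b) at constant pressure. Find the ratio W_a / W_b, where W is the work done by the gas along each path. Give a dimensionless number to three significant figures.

Path (a) isothermal: W = P₁V₁ ln(V₂/V₁) → W_a/(P₁V₁) = 1.486.
Path (b) isobaric: W = P₁(V₂ − V₁) → W_b/(P₁V₁) = 3.421.
W_a / W_b = 1.486 / 3.421 = 0.4345.

W_a / W_b ≈ 0.434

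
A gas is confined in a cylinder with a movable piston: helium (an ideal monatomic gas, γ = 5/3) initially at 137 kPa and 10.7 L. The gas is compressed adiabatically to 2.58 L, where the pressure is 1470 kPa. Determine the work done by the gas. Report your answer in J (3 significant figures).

Adiabatic: W = (P₁V₁ − P₂V₂)/(γ − 1) with γ = 5/3.
P₁V₁ = 1466 J, P₂V₂ = 3793 J.
W = (1466 − 3793) / 0.6667 = -3490 J.

W ≈ -3490 J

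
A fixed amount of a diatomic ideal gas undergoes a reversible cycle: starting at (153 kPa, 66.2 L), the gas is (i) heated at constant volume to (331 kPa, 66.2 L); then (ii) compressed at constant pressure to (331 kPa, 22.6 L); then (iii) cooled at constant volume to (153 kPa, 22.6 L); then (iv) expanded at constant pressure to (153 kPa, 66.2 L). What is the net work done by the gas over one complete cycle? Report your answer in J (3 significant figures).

Constant-volume legs do no work.
W(ii) = (331)(22.6 − 66.2) = -14432 J; W(iv) = (153)(66.2 − 22.6) = 6671 J.
W_net = -14432 + 6671 = -7761 J (the counter-clockwise enclosed area).

W_net ≈ -7760 J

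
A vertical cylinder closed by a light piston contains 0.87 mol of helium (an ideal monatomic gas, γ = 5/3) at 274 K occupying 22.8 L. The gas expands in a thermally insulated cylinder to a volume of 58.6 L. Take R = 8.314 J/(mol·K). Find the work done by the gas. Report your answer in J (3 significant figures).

Adiabatic: TV^(γ−1) = const with γ = 5/3.
T₂ = T₁ (V₁/V₂)^(γ−1) = 274 × (22.8/58.6)^0.667 = 274 × 0.533 = 146 K.
W_by = nCᵥ(T₁ − T₂) = (0.87)(12.47)(274 − 146) = 1388 J.

W ≈ 1390 J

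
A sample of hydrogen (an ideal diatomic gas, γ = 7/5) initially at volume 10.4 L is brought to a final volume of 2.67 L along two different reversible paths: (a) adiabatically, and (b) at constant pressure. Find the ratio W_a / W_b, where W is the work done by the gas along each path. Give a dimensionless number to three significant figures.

W_a / W_b ≈ 2.43

Path (a) adiabatic: W = P₁V₁(1 − (V₁/V₂)^(γ−1))/(γ−1) → W_a/(P₁V₁) = -1.807.
Path (b) isobaric: W = P₁(V₂ − V₁) → W_b/(P₁V₁) = -0.7433.
W_a / W_b = -1.807 / -0.7433 = 2.431.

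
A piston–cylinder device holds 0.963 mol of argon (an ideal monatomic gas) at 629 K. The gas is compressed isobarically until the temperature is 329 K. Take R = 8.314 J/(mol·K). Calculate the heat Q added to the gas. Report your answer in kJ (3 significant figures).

Isobaric: W = nRΔT = (0.963)(8.314)(-300) = -2402 J.
ΔU = nCᵥΔT with Cᵥ = 3R/2: ΔU = (0.963)(12.47)(-300) = -3603 J.
Q = ΔU + W = -3603 − 2402 = -6005 J.

Q ≈ -6.00 kJ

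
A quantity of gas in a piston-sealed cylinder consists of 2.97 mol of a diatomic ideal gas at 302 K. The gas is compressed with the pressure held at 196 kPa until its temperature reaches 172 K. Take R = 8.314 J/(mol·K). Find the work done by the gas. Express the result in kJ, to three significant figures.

W ≈ -3.21 kJ

Isobaric: W = P ΔV = nR ΔT.
W = (2.97)(8.314)(172 − 302) = -3210 J.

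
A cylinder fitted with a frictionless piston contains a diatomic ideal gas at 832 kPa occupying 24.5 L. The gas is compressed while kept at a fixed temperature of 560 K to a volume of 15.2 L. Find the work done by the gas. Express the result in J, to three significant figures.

Isothermal: W = nRT ln(V₂/V₁) = P₁V₁ ln(V₂/V₁).
P₁V₁ = (832 kPa)(24.5 L) = 20384 J.
W = 20384 × ln(15.2/24.5) = 20384 × -0.4774
W_by_gas = -9731 J.

W ≈ -9730 J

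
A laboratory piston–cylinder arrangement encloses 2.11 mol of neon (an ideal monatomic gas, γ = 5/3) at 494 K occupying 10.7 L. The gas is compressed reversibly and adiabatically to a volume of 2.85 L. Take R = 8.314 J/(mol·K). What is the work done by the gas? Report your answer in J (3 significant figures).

Adiabatic: TV^(γ−1) = const with γ = 5/3.
T₂ = T₁ (V₁/V₂)^(γ−1) = 494 × (10.7/2.85)^0.667 = 494 × 2.416 = 1193 K.
W_by = nCᵥ(T₁ − T₂) = (2.11)(12.47)(494 − 1193) = -18401 J.

W ≈ -18400 J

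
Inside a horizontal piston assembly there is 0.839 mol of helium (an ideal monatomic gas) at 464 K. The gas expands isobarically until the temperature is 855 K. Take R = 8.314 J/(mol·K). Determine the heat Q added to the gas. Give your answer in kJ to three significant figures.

Q ≈ 6.82 kJ

Isobaric: W = nRΔT = (0.839)(8.314)(391) = 2727 J.
ΔU = nCᵥΔT with Cᵥ = 3R/2: ΔU = (0.839)(12.47)(391) = 4091 J.
Q = ΔU + W = 4091 + 2727 = 6818 J.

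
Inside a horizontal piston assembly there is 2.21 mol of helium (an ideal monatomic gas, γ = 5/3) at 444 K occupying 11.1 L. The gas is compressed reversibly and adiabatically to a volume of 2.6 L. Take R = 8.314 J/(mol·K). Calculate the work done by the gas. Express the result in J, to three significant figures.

W ≈ -20000 J

Adiabatic: TV^(γ−1) = const with γ = 5/3.
T₂ = T₁ (V₁/V₂)^(γ−1) = 444 × (11.1/2.6)^0.667 = 444 × 2.632 = 1168 K.
W_by = nCᵥ(T₁ − T₂) = (2.21)(12.47)(444 − 1168) = -19967 J.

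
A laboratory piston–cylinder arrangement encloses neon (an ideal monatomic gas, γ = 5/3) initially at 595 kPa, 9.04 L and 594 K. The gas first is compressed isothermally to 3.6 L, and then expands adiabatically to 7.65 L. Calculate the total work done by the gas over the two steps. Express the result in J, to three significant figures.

W_total ≈ -1770 J

Step 1 (isothermal): W = P₁V₁ ln(V₂/V₁) = (5379) ln(3.6/9.04) = -4952 J.
After step 1: P = 1494 kPa, V = 3.6 L, T = 594 K.
Step 2 (adiabatic): W = (P₁V₁ − P₂V₂)/(γ−1) = (5379 − 3254)/0.667 = 3187 J.
W_total = -4952 + 3187 = -1766 J.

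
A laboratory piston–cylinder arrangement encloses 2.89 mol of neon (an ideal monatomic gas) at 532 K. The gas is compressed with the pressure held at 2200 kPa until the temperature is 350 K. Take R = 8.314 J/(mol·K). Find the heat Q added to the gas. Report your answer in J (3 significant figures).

Isobaric: W = nRΔT = (2.89)(8.314)(-182) = -4373 J.
ΔU = nCᵥΔT with Cᵥ = 3R/2: ΔU = (2.89)(12.47)(-182) = -6559 J.
Q = ΔU + W = -6559 − 4373 = -10932 J.

Q ≈ -10900 J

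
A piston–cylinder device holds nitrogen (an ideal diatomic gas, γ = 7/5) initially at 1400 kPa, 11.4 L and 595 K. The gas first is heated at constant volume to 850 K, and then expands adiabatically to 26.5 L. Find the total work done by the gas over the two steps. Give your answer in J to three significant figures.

W_total ≈ 16300 J

Step 1 (isochoric): W = 0 (constant volume).
After step 1: P = 2000 kPa (V unchanged).
Step 2 (adiabatic): W = (P₁V₁ − P₂V₂)/(γ−1) = (22800 − 16270)/0.4 = 16324 J.
W_total = 0 + 16324 = 16324 J.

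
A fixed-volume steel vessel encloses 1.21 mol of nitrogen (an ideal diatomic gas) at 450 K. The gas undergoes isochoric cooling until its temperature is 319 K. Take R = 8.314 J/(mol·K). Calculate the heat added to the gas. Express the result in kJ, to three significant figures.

Q ≈ -3.29 kJ

Constant volume ⇒ W = 0, so Q = ΔU = nCᵥΔT with Cᵥ = 5R/2 = 20.79 J/(mol·K).
ΔU = (1.21)(20.79)(319 − 450) = -3295 J.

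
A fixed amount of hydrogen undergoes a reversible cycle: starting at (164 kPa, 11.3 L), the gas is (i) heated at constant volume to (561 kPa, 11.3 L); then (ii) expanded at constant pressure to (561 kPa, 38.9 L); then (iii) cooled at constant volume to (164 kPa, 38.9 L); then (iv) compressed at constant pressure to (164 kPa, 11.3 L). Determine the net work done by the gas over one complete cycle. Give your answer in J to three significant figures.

W_net ≈ 11000 J

Constant-volume legs do no work.
W(ii) = (561)(38.9 − 11.3) = 15484 J; W(iv) = (164)(11.3 − 38.9) = -4526 J.
W_net = 15484 − 4526 = 10957 J (the clockwise enclosed area).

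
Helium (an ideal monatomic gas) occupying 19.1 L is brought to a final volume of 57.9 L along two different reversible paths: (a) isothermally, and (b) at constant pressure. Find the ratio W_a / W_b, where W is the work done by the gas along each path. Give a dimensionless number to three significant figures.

Path (a) isothermal: W = P₁V₁ ln(V₂/V₁) → W_a/(P₁V₁) = 1.109.
Path (b) isobaric: W = P₁(V₂ − V₁) → W_b/(P₁V₁) = 2.031.
W_a / W_b = 1.109 / 2.031 = 0.5459.

W_a / W_b ≈ 0.546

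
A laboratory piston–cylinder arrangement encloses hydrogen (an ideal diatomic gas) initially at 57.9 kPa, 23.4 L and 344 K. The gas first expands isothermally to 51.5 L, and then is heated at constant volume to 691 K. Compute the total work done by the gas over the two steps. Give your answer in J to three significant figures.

Step 1 (isothermal): W = P₁V₁ ln(V₂/V₁) = (1355) ln(51.5/23.4) = 1069 J.
Step 2 (isochoric): W = 0 (constant volume).
W_total = 1069 + 0 = 1069 J.

W_total ≈ 1070 J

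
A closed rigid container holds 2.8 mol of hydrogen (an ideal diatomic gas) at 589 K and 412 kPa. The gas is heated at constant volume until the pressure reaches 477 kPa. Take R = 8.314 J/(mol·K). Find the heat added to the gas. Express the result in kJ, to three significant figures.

Constant volume ⇒ W = 0, so Q = ΔU = nCᵥΔT with Cᵥ = 5R/2 = 20.79 J/(mol·K).
At constant V, T₂/T₁ = P₂/P₁ ⇒ ΔT = T₁(P₂/P₁ − 1) = 589·(477/412 − 1) = 92.92 K.
ΔU = (2.8)(20.79)(92.92) = 5408 J.

Q ≈ 5.41 kJ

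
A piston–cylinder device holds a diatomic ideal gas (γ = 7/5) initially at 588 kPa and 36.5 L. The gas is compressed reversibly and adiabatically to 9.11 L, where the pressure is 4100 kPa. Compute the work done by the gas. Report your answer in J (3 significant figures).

Adiabatic: W = (P₁V₁ − P₂V₂)/(γ − 1) with γ = 7/5.
P₁V₁ = 21462 J, P₂V₂ = 37351 J.
W = (21462 − 37351) / 0.4 = -39723 J.

W ≈ -39700 J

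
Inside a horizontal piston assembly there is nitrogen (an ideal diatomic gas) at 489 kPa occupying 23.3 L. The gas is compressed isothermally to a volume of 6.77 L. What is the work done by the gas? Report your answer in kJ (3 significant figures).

W ≈ -14.1 kJ

Isothermal: W = nRT ln(V₂/V₁) = P₁V₁ ln(V₂/V₁).
P₁V₁ = (489 kPa)(23.3 L) = 11394 J.
W = 11394 × ln(6.77/23.3) = 11394 × -1.236
W_by_gas = -14082 J.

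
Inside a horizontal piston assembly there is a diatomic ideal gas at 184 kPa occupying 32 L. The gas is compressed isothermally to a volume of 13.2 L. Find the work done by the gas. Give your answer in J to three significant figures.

Isothermal: W = nRT ln(V₂/V₁) = P₁V₁ ln(V₂/V₁).
P₁V₁ = (184 kPa)(32 L) = 5888 J.
W = 5888 × ln(13.2/32) = 5888 × -0.8855
W_by_gas = -5214 J.

W ≈ -5210 J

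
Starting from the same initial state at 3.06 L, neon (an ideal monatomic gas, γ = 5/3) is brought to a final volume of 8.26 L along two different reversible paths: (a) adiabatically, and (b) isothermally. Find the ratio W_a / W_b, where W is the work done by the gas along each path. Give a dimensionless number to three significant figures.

W_a / W_b ≈ 0.731

Path (a) adiabatic: W = P₁V₁(1 − (V₁/V₂)^(γ−1))/(γ−1) → W_a/(P₁V₁) = 0.7263.
Path (b) isothermal: W = P₁V₁ ln(V₂/V₁) → W_b/(P₁V₁) = 0.993.
W_a / W_b = 0.7263 / 0.993 = 0.7314.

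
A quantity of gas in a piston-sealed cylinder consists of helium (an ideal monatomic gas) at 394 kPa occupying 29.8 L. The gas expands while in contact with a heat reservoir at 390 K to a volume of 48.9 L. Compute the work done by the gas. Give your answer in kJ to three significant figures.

Isothermal: W = nRT ln(V₂/V₁) = P₁V₁ ln(V₂/V₁).
P₁V₁ = (394 kPa)(29.8 L) = 11741 J.
W = 11741 × ln(48.9/29.8) = 11741 × 0.4953
W_by_gas = 5815 J.

W ≈ 5.82 kJ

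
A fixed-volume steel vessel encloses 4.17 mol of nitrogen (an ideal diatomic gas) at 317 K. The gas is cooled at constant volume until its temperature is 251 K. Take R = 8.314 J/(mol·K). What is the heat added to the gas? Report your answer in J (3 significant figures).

Constant volume ⇒ W = 0, so Q = ΔU = nCᵥΔT with Cᵥ = 5R/2 = 20.79 J/(mol·K).
ΔU = (4.17)(20.79)(251 − 317) = -5720 J.

Q ≈ -5720 J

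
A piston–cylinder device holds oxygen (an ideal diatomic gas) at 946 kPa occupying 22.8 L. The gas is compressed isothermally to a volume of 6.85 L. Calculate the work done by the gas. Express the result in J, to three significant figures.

Isothermal: W = nRT ln(V₂/V₁) = P₁V₁ ln(V₂/V₁).
P₁V₁ = (946 kPa)(22.8 L) = 21569 J.
W = 21569 × ln(6.85/22.8) = 21569 × -1.203
W_by_gas = -25937 J.

W ≈ -25900 J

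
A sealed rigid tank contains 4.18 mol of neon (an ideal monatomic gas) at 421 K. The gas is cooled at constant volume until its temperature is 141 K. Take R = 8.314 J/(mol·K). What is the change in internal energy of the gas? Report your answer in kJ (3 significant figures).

ΔU ≈ -14.6 kJ

Constant volume ⇒ W = 0, so Q = ΔU = nCᵥΔT with Cᵥ = 3R/2 = 12.47 J/(mol·K).
ΔU = (4.18)(12.47)(141 − 421) = -14596 J.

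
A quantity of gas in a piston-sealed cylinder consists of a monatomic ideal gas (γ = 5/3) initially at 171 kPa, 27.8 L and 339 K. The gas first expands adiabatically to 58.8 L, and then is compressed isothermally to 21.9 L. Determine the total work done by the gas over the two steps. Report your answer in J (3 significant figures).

Step 1 (adiabatic): W = (P₁V₁ − P₂V₂)/(γ−1) = (4754 − 2885)/0.667 = 2803 J.
After step 1: P = 49.07 kPa, V = 58.8 L, T = 205.7 K.
Step 2 (isothermal): W = P₁V₁ ln(V₂/V₁) = (2885) ln(21.9/58.8) = -2849 J.
W_total = 2803 − 2849 = -46.3 J.

W_total ≈ -46.3 J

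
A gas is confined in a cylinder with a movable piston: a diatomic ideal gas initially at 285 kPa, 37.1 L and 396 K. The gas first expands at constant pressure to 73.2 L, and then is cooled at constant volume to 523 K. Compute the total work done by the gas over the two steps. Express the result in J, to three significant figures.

W_total ≈ 10300 J

Step 1 (isobaric): W = PΔV = (285 kPa)(73.2 − 37.1 L) = 10288 J.
Step 2 (isochoric): W = 0 (constant volume).
W_total = 10288 + 0 = 10288 J.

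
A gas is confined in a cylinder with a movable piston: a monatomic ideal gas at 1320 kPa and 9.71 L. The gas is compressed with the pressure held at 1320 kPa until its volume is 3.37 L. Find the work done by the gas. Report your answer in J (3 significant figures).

W ≈ -8370 J

Isobaric: W = P ΔV.
W = (1320 kPa)(3.37 − 9.71 L) = (1320)(-6.34) = -8369 J.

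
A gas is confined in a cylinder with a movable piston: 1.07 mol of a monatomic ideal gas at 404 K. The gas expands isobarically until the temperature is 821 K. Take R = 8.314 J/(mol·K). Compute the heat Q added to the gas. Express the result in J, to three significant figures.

Q ≈ 9270 J

Isobaric: W = nRΔT = (1.07)(8.314)(417) = 3710 J.
ΔU = nCᵥΔT with Cᵥ = 3R/2: ΔU = (1.07)(12.47)(417) = 5564 J.
Q = ΔU + W = 5564 + 3710 = 9274 J.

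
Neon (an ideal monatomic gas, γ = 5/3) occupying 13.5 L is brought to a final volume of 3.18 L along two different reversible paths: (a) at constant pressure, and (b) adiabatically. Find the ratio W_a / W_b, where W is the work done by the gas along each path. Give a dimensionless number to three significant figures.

W_a / W_b ≈ 0.314

Path (a) isobaric: W = P₁(V₂ − V₁) → W_a/(P₁V₁) = -0.7644.
Path (b) adiabatic: W = P₁V₁(1 − (V₁/V₂)^(γ−1))/(γ−1) → W_b/(P₁V₁) = -2.433.
W_a / W_b = -0.7644 / -2.433 = 0.3142.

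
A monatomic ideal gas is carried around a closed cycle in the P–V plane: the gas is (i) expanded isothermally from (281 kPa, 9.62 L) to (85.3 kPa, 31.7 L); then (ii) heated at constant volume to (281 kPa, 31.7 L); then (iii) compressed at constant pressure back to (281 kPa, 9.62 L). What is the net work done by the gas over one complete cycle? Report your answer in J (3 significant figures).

W_net ≈ -2980 J

Leg (i): W = PᵢVᵢ ln(V_f/Vᵢ) = (2703) ln(31.7/9.62) = 3224 J.
Leg (ii): W = 0.
Leg (iii): W = PΔV = (281)(9.62 − 31.7) = -6204 J.
W_net = 3224 − 6204 = -2981 J.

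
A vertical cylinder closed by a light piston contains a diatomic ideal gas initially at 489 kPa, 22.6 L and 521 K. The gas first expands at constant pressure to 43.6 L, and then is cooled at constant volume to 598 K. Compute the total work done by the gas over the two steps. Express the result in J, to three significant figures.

W_total ≈ 10300 J

Step 1 (isobaric): W = PΔV = (489 kPa)(43.6 − 22.6 L) = 10269 J.
Step 2 (isochoric): W = 0 (constant volume).
W_total = 10269 + 0 = 10269 J.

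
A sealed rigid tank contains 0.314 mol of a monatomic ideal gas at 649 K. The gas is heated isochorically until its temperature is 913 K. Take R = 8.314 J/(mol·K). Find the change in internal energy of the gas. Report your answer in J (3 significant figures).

ΔU ≈ 1030 J

Constant volume ⇒ W = 0, so Q = ΔU = nCᵥΔT with Cᵥ = 3R/2 = 12.47 J/(mol·K).
ΔU = (0.314)(12.47)(913 − 649) = 1034 J.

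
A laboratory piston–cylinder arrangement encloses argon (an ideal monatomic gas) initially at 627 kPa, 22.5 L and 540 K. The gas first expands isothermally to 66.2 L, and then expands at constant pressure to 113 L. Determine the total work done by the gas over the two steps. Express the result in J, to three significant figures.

W_total ≈ 25200 J

Step 1 (isothermal): W = P₁V₁ ln(V₂/V₁) = (14108) ln(66.2/22.5) = 15224 J.
After step 1: P = 213.1 kPa, V = 66.2 L, T = 540 K.
Step 2 (isobaric): W = PΔV = (213.1 kPa)(113 − 66.2 L) = 9973 J.
W_total = 15224 + 9973 = 25198 J.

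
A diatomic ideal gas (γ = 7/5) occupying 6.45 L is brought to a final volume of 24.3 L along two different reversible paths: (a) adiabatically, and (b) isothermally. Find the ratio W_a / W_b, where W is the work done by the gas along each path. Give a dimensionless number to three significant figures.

W_a / W_b ≈ 0.776

Path (a) adiabatic: W = P₁V₁(1 − (V₁/V₂)^(γ−1))/(γ−1) → W_a/(P₁V₁) = 1.029.
Path (b) isothermal: W = P₁V₁ ln(V₂/V₁) → W_b/(P₁V₁) = 1.326.
W_a / W_b = 1.029 / 1.326 = 0.776.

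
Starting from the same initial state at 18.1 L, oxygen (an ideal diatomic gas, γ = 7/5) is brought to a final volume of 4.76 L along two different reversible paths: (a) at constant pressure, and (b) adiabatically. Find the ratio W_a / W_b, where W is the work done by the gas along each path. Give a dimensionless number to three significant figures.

Path (a) isobaric: W = P₁(V₂ − V₁) → W_a/(P₁V₁) = -0.737.
Path (b) adiabatic: W = P₁V₁(1 − (V₁/V₂)^(γ−1))/(γ−1) → W_b/(P₁V₁) = -1.765.
W_a / W_b = -0.737 / -1.765 = 0.4175.

W_a / W_b ≈ 0.417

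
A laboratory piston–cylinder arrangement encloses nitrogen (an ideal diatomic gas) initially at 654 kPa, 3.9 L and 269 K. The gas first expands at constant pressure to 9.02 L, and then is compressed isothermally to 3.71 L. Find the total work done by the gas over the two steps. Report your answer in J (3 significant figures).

W_total ≈ -1890 J

Step 1 (isobaric): W = PΔV = (654 kPa)(9.02 − 3.9 L) = 3348 J.
After step 1: P = 654 kPa, V = 9.02 L, T = 622.1 K.
Step 2 (isothermal): W = P₁V₁ ln(V₂/V₁) = (5899) ln(3.71/9.02) = -5241 J.
W_total = 3348 − 5241 = -1892 J.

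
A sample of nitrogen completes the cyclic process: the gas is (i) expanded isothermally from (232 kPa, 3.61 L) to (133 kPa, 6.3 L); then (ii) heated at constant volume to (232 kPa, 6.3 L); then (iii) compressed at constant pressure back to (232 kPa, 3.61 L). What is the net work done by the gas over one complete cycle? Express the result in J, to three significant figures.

W_net ≈ -158 J

Leg (i): W = PᵢVᵢ ln(V_f/Vᵢ) = (837.5) ln(6.3/3.61) = 466.4 J.
Leg (ii): W = 0.
Leg (iii): W = PΔV = (232)(3.61 − 6.3) = -624.1 J.
W_net = 466.4 − 624.1 = -157.7 J.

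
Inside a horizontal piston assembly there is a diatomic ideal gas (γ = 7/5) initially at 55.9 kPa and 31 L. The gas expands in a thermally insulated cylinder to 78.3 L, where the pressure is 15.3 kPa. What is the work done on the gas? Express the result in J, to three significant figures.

W ≈ -1340 J

Adiabatic: W = (P₁V₁ − P₂V₂)/(γ − 1) with γ = 7/5.
P₁V₁ = 1733 J, P₂V₂ = 1198 J.
W = (1733 − 1198) / 0.4 = 1337 J.
Work on gas = −W_by = -1337 J.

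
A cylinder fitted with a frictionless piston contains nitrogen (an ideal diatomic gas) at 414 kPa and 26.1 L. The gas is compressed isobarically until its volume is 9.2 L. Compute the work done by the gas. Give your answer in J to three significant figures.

Isobaric: W = P ΔV.
W = (414 kPa)(9.2 − 26.1 L) = (414)(-16.9) = -6997 J.

W ≈ -7000 J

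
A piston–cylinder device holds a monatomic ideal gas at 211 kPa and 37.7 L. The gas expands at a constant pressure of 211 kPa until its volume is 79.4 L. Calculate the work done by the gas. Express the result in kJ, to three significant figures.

Isobaric: W = P ΔV.
W = (211 kPa)(79.4 − 37.7 L) = (211)(41.7) = 8799 J.

W ≈ 8.80 kJ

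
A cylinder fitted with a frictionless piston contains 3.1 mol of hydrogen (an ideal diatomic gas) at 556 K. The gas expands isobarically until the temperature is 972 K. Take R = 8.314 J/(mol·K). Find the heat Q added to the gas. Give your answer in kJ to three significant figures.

Q ≈ 37.5 kJ

Isobaric: W = nRΔT = (3.1)(8.314)(416) = 10722 J.
ΔU = nCᵥΔT with Cᵥ = 5R/2: ΔU = (3.1)(20.79)(416) = 26804 J.
Q = ΔU + W = 26804 + 10722 = 37526 J.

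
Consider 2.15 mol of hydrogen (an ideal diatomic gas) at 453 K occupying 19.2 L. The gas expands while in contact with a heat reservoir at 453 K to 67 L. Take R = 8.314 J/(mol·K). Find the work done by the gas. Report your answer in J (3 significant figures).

Isothermal: W = nRT ln(V₂/V₁).
W = (2.15)(8.314)(453) × ln(67/19.2)
  = 8097 × 1.25
W_by_gas = 10120 J.

W ≈ 10100 J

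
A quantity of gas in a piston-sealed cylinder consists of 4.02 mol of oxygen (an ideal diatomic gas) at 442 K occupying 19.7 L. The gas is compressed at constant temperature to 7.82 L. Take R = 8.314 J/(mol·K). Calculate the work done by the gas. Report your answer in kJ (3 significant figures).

Isothermal: W = nRT ln(V₂/V₁).
W = (4.02)(8.314)(442) × ln(7.82/19.7)
  = 14773 × -0.9239
W_by_gas = -13649 J.

W ≈ -13.6 kJ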